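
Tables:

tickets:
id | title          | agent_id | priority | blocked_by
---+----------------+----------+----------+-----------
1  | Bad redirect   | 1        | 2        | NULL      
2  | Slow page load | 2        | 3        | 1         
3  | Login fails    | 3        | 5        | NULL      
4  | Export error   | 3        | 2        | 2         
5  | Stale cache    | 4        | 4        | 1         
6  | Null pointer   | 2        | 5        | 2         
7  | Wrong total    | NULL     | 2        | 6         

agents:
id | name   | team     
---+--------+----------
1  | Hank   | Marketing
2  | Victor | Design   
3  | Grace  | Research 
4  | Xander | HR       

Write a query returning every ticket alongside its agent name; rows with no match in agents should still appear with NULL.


LEFT JOIN keeps every row from tickets (the left table); where agent_id has no match in agents, the agent columns become NULL. Walk through each ticket:
  - ticket 1 (Bad redirect): agent_id=1 -> matches Hank
  - ticket 2 (Slow page load): agent_id=2 -> matches Victor
  - ticket 3 (Login fails): agent_id=3 -> matches Grace
  - ticket 4 (Export error): agent_id=3 -> matches Grace
  - ticket 5 (Stale cache): agent_id=4 -> matches Xander
  - ticket 6 (Null pointer): agent_id=2 -> matches Victor
  - ticket 7 (Wrong total): agent_id=NULL, no match -> kept with NULL
All 7 rows appear; 1 has NULL agent.

SQL:
SELECT a.title, b.name AS agent
FROM tickets a
LEFT JOIN agents b ON a.agent_id = b.id

Result:
title          | agent 
---------------+-------
Bad redirect   | Hank  
Slow page load | Victor
Login fails    | Grace 
Export error   | Grace 
Stale cache    | Xander
Null pointer   | Victor
Wrong total    | NULL  


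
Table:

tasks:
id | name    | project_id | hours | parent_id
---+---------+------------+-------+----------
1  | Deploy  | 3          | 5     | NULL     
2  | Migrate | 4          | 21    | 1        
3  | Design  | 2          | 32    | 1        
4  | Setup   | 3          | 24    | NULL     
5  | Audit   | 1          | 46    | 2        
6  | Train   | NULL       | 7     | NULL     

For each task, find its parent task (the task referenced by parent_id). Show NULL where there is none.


This is a self-join: tasks is joined to a second copy of itself, matching each row's parent_id to another row's id. Use LEFT JOIN so rows with parent_id=NULL are kept.
  - task 1 (Deploy): parent_id=NULL -> NULL
  - task 2 (Migrate): parent_id=1 -> Deploy
  - task 3 (Design): parent_id=1 -> Deploy
  - task 4 (Setup): parent_id=NULL -> NULL
  - task 5 (Audit): parent_id=2 -> Migrate
  - task 6 (Train): parent_id=NULL -> NULL

SQL:
SELECT a.name AS item, b.name AS parent
FROM tasks a
LEFT JOIN tasks b ON a.parent_id = b.id

Result:
item    | parent 
--------+--------
Deploy  | NULL   
Migrate | Deploy 
Design  | Deploy 
Setup   | NULL   
Audit   | Migrate
Train   | NULL   


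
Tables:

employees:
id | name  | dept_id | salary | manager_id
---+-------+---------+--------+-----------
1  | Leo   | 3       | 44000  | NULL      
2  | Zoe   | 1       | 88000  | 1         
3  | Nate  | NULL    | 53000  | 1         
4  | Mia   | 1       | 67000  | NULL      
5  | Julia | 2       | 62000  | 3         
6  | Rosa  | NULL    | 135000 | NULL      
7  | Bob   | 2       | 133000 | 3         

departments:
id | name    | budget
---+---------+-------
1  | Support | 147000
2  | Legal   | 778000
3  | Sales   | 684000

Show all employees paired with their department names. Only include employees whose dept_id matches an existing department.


INNER JOIN keeps only employees rows whose dept_id matches an id in departments. Walk through each employee:
  - employee 1 (Leo): dept_id=3 -> matches Sales
  - employee 2 (Zoe): dept_id=1 -> matches Support
  - employee 3 (Nate): dept_id=NULL, no match -> dropped
  - employee 4 (Mia): dept_id=1 -> matches Support
  - employee 5 (Julia): dept_id=2 -> matches Legal
  - employee 6 (Rosa): dept_id=NULL, no match -> dropped
  - employee 7 (Bob): dept_id=2 -> matches Legal
So 2 of 7 rows are dropped.

SQL:
SELECT a.name, b.name AS department
FROM employees a
INNER JOIN departments b ON a.dept_id = b.id

Result:
name  | department
------+-----------
Leo   | Sales     
Zoe   | Support   
Mia   | Support   
Julia | Legal     
Bob   | Legal     


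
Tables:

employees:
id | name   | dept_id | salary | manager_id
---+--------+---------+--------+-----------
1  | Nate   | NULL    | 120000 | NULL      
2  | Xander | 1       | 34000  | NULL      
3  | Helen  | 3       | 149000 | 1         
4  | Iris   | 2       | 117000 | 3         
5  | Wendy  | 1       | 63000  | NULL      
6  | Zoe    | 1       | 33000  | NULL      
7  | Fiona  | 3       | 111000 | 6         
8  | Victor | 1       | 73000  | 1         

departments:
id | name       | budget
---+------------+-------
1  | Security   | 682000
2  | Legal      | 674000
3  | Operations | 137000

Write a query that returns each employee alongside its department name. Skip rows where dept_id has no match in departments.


INNER JOIN keeps only employees rows whose dept_id matches an id in departments. Walk through each employee:
  - employee 1 (Nate): dept_id=NULL, no match -> dropped
  - employee 2 (Xander): dept_id=1 -> matches Security
  - employee 3 (Helen): dept_id=3 -> matches Operations
  - employee 4 (Iris): dept_id=2 -> matches Legal
  - employee 5 (Wendy): dept_id=1 -> matches Security
  - employee 6 (Zoe): dept_id=1 -> matches Security
  - employee 7 (Fiona): dept_id=3 -> matches Operations
  - employee 8 (Victor): dept_id=1 -> matches Security
So 1 of 8 rows is dropped.

SQL:
SELECT a.name, b.name AS department
FROM employees a
INNER JOIN departments b ON a.dept_id = b.id

Result:
name   | department
-------+-----------
Xander | Security  
Helen  | Operations
Iris   | Legal     
Wendy  | Security  
Zoe    | Security  
Fiona  | Operations
Victor | Security  


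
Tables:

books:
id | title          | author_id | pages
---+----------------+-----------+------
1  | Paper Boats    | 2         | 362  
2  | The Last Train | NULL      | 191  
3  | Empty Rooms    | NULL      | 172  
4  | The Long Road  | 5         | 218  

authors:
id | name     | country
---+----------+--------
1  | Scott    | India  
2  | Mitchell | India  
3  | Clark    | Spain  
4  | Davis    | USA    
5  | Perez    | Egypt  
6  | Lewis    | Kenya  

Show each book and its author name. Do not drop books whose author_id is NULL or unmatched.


LEFT JOIN keeps every row from books (the left table); where author_id has no match in authors, the author columns become NULL. Walk through each book:
  - book 1 (Paper Boats): author_id=2 -> matches Mitchell
  - book 2 (The Last Train): author_id=NULL, no match -> kept with NULL
  - book 3 (Empty Rooms): author_id=NULL, no match -> kept with NULL
  - book 4 (The Long Road): author_id=5 -> matches Perez
All 4 rows appear; 2 have NULL author.

SQL:
SELECT a.title, b.name AS author
FROM books a
LEFT JOIN authors b ON a.author_id = b.id

Result:
title          | author  
---------------+---------
Paper Boats    | Mitchell
The Last Train | NULL    
Empty Rooms    | NULL    
The Long Road  | Perez   


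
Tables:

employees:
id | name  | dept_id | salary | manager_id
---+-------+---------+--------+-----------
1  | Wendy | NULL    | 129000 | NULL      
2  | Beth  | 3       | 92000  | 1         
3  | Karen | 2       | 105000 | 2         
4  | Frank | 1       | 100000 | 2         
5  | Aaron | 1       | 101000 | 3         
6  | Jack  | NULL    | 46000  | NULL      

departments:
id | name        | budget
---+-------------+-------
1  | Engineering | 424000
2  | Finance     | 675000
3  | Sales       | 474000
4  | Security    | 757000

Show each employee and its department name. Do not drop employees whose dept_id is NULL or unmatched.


LEFT JOIN keeps every row from employees (the left table); where dept_id has no match in departments, the department columns become NULL. Walk through each employee:
  - employee 1 (Wendy): dept_id=NULL, no match -> kept with NULL
  - employee 2 (Beth): dept_id=3 -> matches Sales
  - employee 3 (Karen): dept_id=2 -> matches Finance
  - employee 4 (Frank): dept_id=1 -> matches Engineering
  - employee 5 (Aaron): dept_id=1 -> matches Engineering
  - employee 6 (Jack): dept_id=NULL, no match -> kept with NULL
All 6 rows appear; 2 have NULL department.

SQL:
SELECT a.name, b.name AS department
FROM employees a
LEFT JOIN departments b ON a.dept_id = b.id

Result:
name  | department 
------+------------
Wendy | NULL       
Beth  | Sales      
Karen | Finance    
Frank | Engineering
Aaron | Engineering
Jack  | NULL       


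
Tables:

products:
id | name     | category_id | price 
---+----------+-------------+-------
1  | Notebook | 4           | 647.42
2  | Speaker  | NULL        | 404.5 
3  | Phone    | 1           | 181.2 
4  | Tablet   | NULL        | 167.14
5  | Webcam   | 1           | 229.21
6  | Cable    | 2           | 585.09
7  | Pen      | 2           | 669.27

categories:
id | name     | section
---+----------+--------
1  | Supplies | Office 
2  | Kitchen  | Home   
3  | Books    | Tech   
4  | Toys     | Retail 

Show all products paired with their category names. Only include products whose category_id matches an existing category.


INNER JOIN keeps only products rows whose category_id matches an id in categories. Walk through each product:
  - product 1 (Notebook): category_id=4 -> matches Toys
  - product 2 (Speaker): category_id=NULL, no match -> dropped
  - product 3 (Phone): category_id=1 -> matches Supplies
  - product 4 (Tablet): category_id=NULL, no match -> dropped
  - product 5 (Webcam): category_id=1 -> matches Supplies
  - product 6 (Cable): category_id=2 -> matches Kitchen
  - product 7 (Pen): category_id=2 -> matches Kitchen
So 2 of 7 rows are dropped.

SQL:
SELECT a.name, b.name AS category
FROM products a
INNER JOIN categories b ON a.category_id = b.id

Result:
name     | category
---------+---------
Notebook | Toys    
Phone    | Supplies
Webcam   | Supplies
Cable    | Kitchen 
Pen      | Kitchen 


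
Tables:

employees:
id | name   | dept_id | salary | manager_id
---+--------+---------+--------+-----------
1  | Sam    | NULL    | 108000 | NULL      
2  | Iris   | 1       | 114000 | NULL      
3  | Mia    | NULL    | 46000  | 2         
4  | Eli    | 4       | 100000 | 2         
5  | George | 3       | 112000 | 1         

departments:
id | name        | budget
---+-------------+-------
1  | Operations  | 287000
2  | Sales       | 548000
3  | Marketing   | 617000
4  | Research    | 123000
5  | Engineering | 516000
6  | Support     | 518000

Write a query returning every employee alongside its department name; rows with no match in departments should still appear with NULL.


LEFT JOIN keeps every row from employees (the left table); where dept_id has no match in departments, the department columns become NULL. Walk through each employee:
  - employee 1 (Sam): dept_id=NULL, no match -> kept with NULL
  - employee 2 (Iris): dept_id=1 -> matches Operations
  - employee 3 (Mia): dept_id=NULL, no match -> kept with NULL
  - employee 4 (Eli): dept_id=4 -> matches Research
  - employee 5 (George): dept_id=3 -> matches Marketing
All 5 rows appear; 2 have NULL department.

SQL:
SELECT a.name, b.name AS department
FROM employees a
LEFT JOIN departments b ON a.dept_id = b.id

Result:
name   | department
-------+-----------
Sam    | NULL      
Iris   | Operations
Mia    | NULL      
Eli    | Research  
George | Marketing 


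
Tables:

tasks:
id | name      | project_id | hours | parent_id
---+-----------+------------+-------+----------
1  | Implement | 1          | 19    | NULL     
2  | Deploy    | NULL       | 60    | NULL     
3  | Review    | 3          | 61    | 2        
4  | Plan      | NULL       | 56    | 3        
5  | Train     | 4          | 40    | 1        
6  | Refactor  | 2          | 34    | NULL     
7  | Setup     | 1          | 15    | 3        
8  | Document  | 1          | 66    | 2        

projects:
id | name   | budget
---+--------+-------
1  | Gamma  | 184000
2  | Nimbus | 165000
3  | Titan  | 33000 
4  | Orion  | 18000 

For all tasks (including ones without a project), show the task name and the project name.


LEFT JOIN keeps every row from tasks (the left table); where project_id has no match in projects, the project columns become NULL. Walk through each task:
  - task 1 (Implement): project_id=1 -> matches Gamma
  - task 2 (Deploy): project_id=NULL, no match -> kept with NULL
  - task 3 (Review): project_id=3 -> matches Titan
  - task 4 (Plan): project_id=NULL, no match -> kept with NULL
  - task 5 (Train): project_id=4 -> matches Orion
  - task 6 (Refactor): project_id=2 -> matches Nimbus
  - task 7 (Setup): project_id=1 -> matches Gamma
  - task 8 (Document): project_id=1 -> matches Gamma
All 8 rows appear; 2 have NULL project.

SQL:
SELECT a.name, b.name AS project
FROM tasks a
LEFT JOIN projects b ON a.project_id = b.id

Result:
name      | project
----------+--------
Implement | Gamma  
Deploy    | NULL   
Review    | Titan  
Plan      | NULL   
Train     | Orion  
Refactor  | Nimbus 
Setup     | Gamma  
Document  | Gamma  


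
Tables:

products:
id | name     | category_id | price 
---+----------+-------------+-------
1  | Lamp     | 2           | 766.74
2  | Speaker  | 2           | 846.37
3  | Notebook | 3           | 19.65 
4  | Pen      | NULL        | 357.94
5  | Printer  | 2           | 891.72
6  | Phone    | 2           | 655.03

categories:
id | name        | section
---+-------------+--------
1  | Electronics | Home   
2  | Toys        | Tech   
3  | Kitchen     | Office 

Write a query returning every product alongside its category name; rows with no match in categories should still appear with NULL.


LEFT JOIN keeps every row from products (the left table); where category_id has no match in categories, the category columns become NULL. Walk through each product:
  - product 1 (Lamp): category_id=2 -> matches Toys
  - product 2 (Speaker): category_id=2 -> matches Toys
  - product 3 (Notebook): category_id=3 -> matches Kitchen
  - product 4 (Pen): category_id=NULL, no match -> kept with NULL
  - product 5 (Printer): category_id=2 -> matches Toys
  - product 6 (Phone): category_id=2 -> matches Toys
All 6 rows appear; 1 has NULL category.

SQL:
SELECT a.name, b.name AS category
FROM products a
LEFT JOIN categories b ON a.category_id = b.id

Result:
name     | category
---------+---------
Lamp     | Toys    
Speaker  | Toys    
Notebook | Kitchen 
Pen      | NULL    
Printer  | Toys    
Phone    | Toys    


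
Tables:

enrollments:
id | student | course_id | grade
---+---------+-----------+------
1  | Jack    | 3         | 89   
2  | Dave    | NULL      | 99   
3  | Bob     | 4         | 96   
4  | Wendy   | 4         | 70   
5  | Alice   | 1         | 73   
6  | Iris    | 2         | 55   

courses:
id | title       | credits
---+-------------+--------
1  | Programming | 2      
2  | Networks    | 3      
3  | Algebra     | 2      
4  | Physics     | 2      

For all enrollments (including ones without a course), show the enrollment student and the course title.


LEFT JOIN keeps every row from enrollments (the left table); where course_id has no match in courses, the course columns become NULL. Walk through each enrollment:
  - enrollment 1 (Jack): course_id=3 -> matches Algebra
  - enrollment 2 (Dave): course_id=NULL, no match -> kept with NULL
  - enrollment 3 (Bob): course_id=4 -> matches Physics
  - enrollment 4 (Wendy): course_id=4 -> matches Physics
  - enrollment 5 (Alice): course_id=1 -> matches Programming
  - enrollment 6 (Iris): course_id=2 -> matches Networks
All 6 rows appear; 1 has NULL course.

SQL:
SELECT a.student, b.title AS course
FROM enrollments a
LEFT JOIN courses b ON a.course_id = b.id

Result:
student | course     
--------+------------
Jack    | Algebra    
Dave    | NULL       
Bob     | Physics    
Wendy   | Physics    
Alice   | Programming
Iris    | Networks   


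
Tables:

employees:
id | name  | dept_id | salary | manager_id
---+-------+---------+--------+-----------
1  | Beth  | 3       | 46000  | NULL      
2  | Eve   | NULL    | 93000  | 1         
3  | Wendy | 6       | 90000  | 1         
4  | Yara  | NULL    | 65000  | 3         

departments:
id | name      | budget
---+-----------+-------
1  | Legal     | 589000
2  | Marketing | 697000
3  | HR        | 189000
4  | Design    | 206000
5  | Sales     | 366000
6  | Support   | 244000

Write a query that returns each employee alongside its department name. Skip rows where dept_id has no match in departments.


INNER JOIN keeps only employees rows whose dept_id matches an id in departments. Walk through each employee:
  - employee 1 (Beth): dept_id=3 -> matches HR
  - employee 2 (Eve): dept_id=NULL, no match -> dropped
  - employee 3 (Wendy): dept_id=6 -> matches Support
  - employee 4 (Yara): dept_id=NULL, no match -> dropped
So 2 of 4 rows are dropped.

SQL:
SELECT a.name, b.name AS department
FROM employees a
INNER JOIN departments b ON a.dept_id = b.id

Result:
name  | department
------+-----------
Beth  | HR        
Wendy | Support   


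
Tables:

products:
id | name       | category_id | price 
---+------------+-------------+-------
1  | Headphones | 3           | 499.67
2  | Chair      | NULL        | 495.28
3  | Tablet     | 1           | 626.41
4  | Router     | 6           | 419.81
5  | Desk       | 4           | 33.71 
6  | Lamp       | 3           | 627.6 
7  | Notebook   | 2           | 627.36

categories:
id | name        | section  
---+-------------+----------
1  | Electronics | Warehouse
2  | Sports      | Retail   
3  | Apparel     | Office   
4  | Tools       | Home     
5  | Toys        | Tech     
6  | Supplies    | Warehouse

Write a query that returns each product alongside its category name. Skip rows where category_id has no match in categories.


INNER JOIN keeps only products rows whose category_id matches an id in categories. Walk through each product:
  - product 1 (Headphones): category_id=3 -> matches Apparel
  - product 2 (Chair): category_id=NULL, no match -> dropped
  - product 3 (Tablet): category_id=1 -> matches Electronics
  - product 4 (Router): category_id=6 -> matches Supplies
  - product 5 (Desk): category_id=4 -> matches Tools
  - product 6 (Lamp): category_id=3 -> matches Apparel
  - product 7 (Notebook): category_id=2 -> matches Sports
So 1 of 7 rows is dropped.

SQL:
SELECT a.name, b.name AS category
FROM products a
INNER JOIN categories b ON a.category_id = b.id

Result:
name       | category   
-----------+------------
Headphones | Apparel    
Tablet     | Electronics
Router     | Supplies   
Desk       | Tools      
Lamp       | Apparel    
Notebook   | Sports     


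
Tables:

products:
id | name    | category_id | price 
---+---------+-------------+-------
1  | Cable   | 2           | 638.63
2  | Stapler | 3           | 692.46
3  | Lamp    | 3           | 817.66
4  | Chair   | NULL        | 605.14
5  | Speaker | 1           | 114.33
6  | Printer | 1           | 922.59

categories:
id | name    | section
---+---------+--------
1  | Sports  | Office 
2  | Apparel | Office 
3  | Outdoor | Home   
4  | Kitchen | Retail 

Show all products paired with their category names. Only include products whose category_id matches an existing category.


INNER JOIN keeps only products rows whose category_id matches an id in categories. Walk through each product:
  - product 1 (Cable): category_id=2 -> matches Apparel
  - product 2 (Stapler): category_id=3 -> matches Outdoor
  - product 3 (Lamp): category_id=3 -> matches Outdoor
  - product 4 (Chair): category_id=NULL, no match -> dropped
  - product 5 (Speaker): category_id=1 -> matches Sports
  - product 6 (Printer): category_id=1 -> matches Sports
So 1 of 6 rows is dropped.

SQL:
SELECT a.name, b.name AS category
FROM products a
INNER JOIN categories b ON a.category_id = b.id

Result:
name    | category
--------+---------
Cable   | Apparel 
Stapler | Outdoor 
Lamp    | Outdoor 
Speaker | Sports  
Printer | Sports  


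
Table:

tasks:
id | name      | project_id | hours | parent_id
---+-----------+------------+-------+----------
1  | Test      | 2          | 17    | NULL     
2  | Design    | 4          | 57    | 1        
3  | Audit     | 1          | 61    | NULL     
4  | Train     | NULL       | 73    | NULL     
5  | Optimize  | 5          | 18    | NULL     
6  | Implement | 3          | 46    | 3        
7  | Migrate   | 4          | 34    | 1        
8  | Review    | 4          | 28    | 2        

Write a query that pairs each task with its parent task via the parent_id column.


This is a self-join: tasks is joined to a second copy of itself, matching each row's parent_id to another row's id. Use LEFT JOIN so rows with parent_id=NULL are kept.
  - task 1 (Test): parent_id=NULL -> NULL
  - task 2 (Design): parent_id=1 -> Test
  - task 3 (Audit): parent_id=NULL -> NULL
  - task 4 (Train): parent_id=NULL -> NULL
  - task 5 (Optimize): parent_id=NULL -> NULL
  - task 6 (Implement): parent_id=3 -> Audit
  - task 7 (Migrate): parent_id=1 -> Test
  - task 8 (Review): parent_id=2 -> Design

SQL:
SELECT a.name AS item, b.name AS parent
FROM tasks a
LEFT JOIN tasks b ON a.parent_id = b.id

Result:
item      | parent
----------+-------
Test      | NULL  
Design    | Test  
Audit     | NULL  
Train     | NULL  
Optimize  | NULL  
Implement | Audit 
Migrate   | Test  
Review    | Design


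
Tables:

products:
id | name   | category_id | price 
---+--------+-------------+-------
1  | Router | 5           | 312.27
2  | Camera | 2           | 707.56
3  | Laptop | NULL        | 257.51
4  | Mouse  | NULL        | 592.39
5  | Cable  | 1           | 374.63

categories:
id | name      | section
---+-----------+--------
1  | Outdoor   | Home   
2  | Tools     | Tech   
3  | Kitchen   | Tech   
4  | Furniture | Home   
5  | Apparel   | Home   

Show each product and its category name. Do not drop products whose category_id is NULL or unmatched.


LEFT JOIN keeps every row from products (the left table); where category_id has no match in categories, the category columns become NULL. Walk through each product:
  - product 1 (Router): category_id=5 -> matches Apparel
  - product 2 (Camera): category_id=2 -> matches Tools
  - product 3 (Laptop): category_id=NULL, no match -> kept with NULL
  - product 4 (Mouse): category_id=NULL, no match -> kept with NULL
  - product 5 (Cable): category_id=1 -> matches Outdoor
All 5 rows appear; 2 have NULL category.

SQL:
SELECT a.name, b.name AS category
FROM products a
LEFT JOIN categories b ON a.category_id = b.id

Result:
name   | category
-------+---------
Router | Apparel 
Camera | Tools   
Laptop | NULL    
Mouse  | NULL    
Cable  | Outdoor 


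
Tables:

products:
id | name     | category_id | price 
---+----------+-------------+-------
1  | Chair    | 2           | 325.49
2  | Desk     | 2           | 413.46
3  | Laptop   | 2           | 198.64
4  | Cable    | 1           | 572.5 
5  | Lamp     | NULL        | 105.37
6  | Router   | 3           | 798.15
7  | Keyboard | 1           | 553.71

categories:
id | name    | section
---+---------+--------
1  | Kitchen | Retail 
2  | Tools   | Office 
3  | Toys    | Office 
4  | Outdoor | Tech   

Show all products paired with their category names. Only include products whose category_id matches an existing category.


INNER JOIN keeps only products rows whose category_id matches an id in categories. Walk through each product:
  - product 1 (Chair): category_id=2 -> matches Tools
  - product 2 (Desk): category_id=2 -> matches Tools
  - product 3 (Laptop): category_id=2 -> matches Tools
  - product 4 (Cable): category_id=1 -> matches Kitchen
  - product 5 (Lamp): category_id=NULL, no match -> dropped
  - product 6 (Router): category_id=3 -> matches Toys
  - product 7 (Keyboard): category_id=1 -> matches Kitchen
So 1 of 7 rows is dropped.

SQL:
SELECT a.name, b.name AS category
FROM products a
INNER JOIN categories b ON a.category_id = b.id

Result:
name     | category
---------+---------
Chair    | Tools   
Desk     | Tools   
Laptop   | Tools   
Cable    | Kitchen 
Router   | Toys    
Keyboard | Kitchen 


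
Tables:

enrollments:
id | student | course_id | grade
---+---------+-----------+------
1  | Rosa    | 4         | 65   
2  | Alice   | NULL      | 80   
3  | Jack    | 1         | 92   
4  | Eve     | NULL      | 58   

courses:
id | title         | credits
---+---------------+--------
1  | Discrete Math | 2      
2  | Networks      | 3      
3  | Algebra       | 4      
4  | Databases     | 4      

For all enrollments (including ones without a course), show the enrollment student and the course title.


LEFT JOIN keeps every row from enrollments (the left table); where course_id has no match in courses, the course columns become NULL. Walk through each enrollment:
  - enrollment 1 (Rosa): course_id=4 -> matches Databases
  - enrollment 2 (Alice): course_id=NULL, no match -> kept with NULL
  - enrollment 3 (Jack): course_id=1 -> matches Discrete Math
  - enrollment 4 (Eve): course_id=NULL, no match -> kept with NULL
All 4 rows appear; 2 have NULL course.

SQL:
SELECT a.student, b.title AS course
FROM enrollments a
LEFT JOIN courses b ON a.course_id = b.id

Result:
student | course       
--------+--------------
Rosa    | Databases    
Alice   | NULL         
Jack    | Discrete Math
Eve     | NULL         


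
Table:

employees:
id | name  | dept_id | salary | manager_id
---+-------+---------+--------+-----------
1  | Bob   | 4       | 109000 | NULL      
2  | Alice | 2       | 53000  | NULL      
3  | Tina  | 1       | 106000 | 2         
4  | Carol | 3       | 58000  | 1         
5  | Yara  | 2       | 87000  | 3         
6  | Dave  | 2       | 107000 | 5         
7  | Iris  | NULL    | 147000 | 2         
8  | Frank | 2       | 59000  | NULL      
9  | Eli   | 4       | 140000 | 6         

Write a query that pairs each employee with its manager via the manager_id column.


This is a self-join: employees is joined to a second copy of itself, matching each row's manager_id to another row's id. Use LEFT JOIN so rows with manager_id=NULL are kept.
  - employee 1 (Bob): manager_id=NULL -> NULL
  - employee 2 (Alice): manager_id=NULL -> NULL
  - employee 3 (Tina): manager_id=2 -> Alice
  - employee 4 (Carol): manager_id=1 -> Bob
  - employee 5 (Yara): manager_id=3 -> Tina
  - employee 6 (Dave): manager_id=5 -> Yara
  - employee 7 (Iris): manager_id=2 -> Alice
  - employee 8 (Frank): manager_id=NULL -> NULL
  - employee 9 (Eli): manager_id=6 -> Dave

SQL:
SELECT a.name AS item, b.name AS manager
FROM employees a
LEFT JOIN employees b ON a.manager_id = b.id

Result:
item  | manager
------+--------
Bob   | NULL   
Alice | NULL   
Tina  | Alice  
Carol | Bob    
Yara  | Tina   
Dave  | Yara   
Iris  | Alice  
Frank | NULL   
Eli   | Dave   


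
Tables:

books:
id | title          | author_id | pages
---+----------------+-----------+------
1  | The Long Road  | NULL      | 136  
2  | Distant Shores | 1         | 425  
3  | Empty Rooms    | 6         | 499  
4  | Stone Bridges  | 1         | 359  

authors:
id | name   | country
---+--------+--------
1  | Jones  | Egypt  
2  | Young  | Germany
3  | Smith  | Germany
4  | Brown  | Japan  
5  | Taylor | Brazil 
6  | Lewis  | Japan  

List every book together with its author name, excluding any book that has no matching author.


INNER JOIN keeps only books rows whose author_id matches an id in authors. Walk through each book:
  - book 1 (The Long Road): author_id=NULL, no match -> dropped
  - book 2 (Distant Shores): author_id=1 -> matches Jones
  - book 3 (Empty Rooms): author_id=6 -> matches Lewis
  - book 4 (Stone Bridges): author_id=1 -> matches Jones
So 1 of 4 rows is dropped.

SQL:
SELECT a.title, b.name AS author
FROM books a
INNER JOIN authors b ON a.author_id = b.id

Result:
title          | author
---------------+-------
Distant Shores | Jones 
Empty Rooms    | Lewis 
Stone Bridges  | Jones 


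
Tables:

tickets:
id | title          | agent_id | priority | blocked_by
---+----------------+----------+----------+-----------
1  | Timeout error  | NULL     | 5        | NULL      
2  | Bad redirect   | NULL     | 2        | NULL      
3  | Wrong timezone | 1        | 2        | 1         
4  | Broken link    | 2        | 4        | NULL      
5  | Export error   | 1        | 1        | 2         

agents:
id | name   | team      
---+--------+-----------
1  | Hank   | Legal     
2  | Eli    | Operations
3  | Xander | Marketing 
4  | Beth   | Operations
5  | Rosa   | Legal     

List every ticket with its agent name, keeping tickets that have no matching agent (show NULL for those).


LEFT JOIN keeps every row from tickets (the left table); where agent_id has no match in agents, the agent columns become NULL. Walk through each ticket:
  - ticket 1 (Timeout error): agent_id=NULL, no match -> kept with NULL
  - ticket 2 (Bad redirect): agent_id=NULL, no match -> kept with NULL
  - ticket 3 (Wrong timezone): agent_id=1 -> matches Hank
  - ticket 4 (Broken link): agent_id=2 -> matches Eli
  - ticket 5 (Export error): agent_id=1 -> matches Hank
All 5 rows appear; 2 have NULL agent.

SQL:
SELECT a.title, b.name AS agent
FROM tickets a
LEFT JOIN agents b ON a.agent_id = b.id

Result:
title          | agent
---------------+------
Timeout error  | NULL 
Bad redirect   | NULL 
Wrong timezone | Hank 
Broken link    | Eli  
Export error   | Hank 


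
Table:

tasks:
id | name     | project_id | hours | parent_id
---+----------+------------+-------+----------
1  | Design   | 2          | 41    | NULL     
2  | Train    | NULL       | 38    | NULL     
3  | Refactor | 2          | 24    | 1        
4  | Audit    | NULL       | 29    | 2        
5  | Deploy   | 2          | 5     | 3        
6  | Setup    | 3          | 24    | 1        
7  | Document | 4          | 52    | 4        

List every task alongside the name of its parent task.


This is a self-join: tasks is joined to a second copy of itself, matching each row's parent_id to another row's id. Use LEFT JOIN so rows with parent_id=NULL are kept.
  - task 1 (Design): parent_id=NULL -> NULL
  - task 2 (Train): parent_id=NULL -> NULL
  - task 3 (Refactor): parent_id=1 -> Design
  - task 4 (Audit): parent_id=2 -> Train
  - task 5 (Deploy): parent_id=3 -> Refactor
  - task 6 (Setup): parent_id=1 -> Design
  - task 7 (Document): parent_id=4 -> Audit

SQL:
SELECT a.name AS item, b.name AS parent
FROM tasks a
LEFT JOIN tasks b ON a.parent_id = b.id

Result:
item     | parent  
---------+---------
Design   | NULL    
Train    | NULL    
Refactor | Design  
Audit    | Train   
Deploy   | Refactor
Setup    | Design  
Document | Audit   


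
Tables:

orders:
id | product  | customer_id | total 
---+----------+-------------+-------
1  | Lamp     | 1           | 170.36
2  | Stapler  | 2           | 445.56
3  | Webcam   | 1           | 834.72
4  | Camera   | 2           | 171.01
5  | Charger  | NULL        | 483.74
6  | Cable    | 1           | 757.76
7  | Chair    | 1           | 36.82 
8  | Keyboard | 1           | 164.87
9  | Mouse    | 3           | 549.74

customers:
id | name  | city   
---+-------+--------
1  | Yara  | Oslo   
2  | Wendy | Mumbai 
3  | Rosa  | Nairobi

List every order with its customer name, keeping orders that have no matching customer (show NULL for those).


LEFT JOIN keeps every row from orders (the left table); where customer_id has no match in customers, the customer columns become NULL. Walk through each order:
  - order 1 (Lamp): customer_id=1 -> matches Yara
  - order 2 (Stapler): customer_id=2 -> matches Wendy
  - order 3 (Webcam): customer_id=1 -> matches Yara
  - order 4 (Camera): customer_id=2 -> matches Wendy
  - order 5 (Charger): customer_id=NULL, no match -> kept with NULL
  - order 6 (Cable): customer_id=1 -> matches Yara
  - order 7 (Chair): customer_id=1 -> matches Yara
  - order 8 (Keyboard): customer_id=1 -> matches Yara
  - order 9 (Mouse): customer_id=3 -> matches Rosa
All 9 rows appear; 1 has NULL customer.

SQL:
SELECT a.product, b.name AS customer
FROM orders a
LEFT JOIN customers b ON a.customer_id = b.id

Result:
product  | customer
---------+---------
Lamp     | Yara    
Stapler  | Wendy   
Webcam   | Yara    
Camera   | Wendy   
Charger  | NULL    
Cable    | Yara    
Chair    | Yara    
Keyboard | Yara    
Mouse    | Rosa    


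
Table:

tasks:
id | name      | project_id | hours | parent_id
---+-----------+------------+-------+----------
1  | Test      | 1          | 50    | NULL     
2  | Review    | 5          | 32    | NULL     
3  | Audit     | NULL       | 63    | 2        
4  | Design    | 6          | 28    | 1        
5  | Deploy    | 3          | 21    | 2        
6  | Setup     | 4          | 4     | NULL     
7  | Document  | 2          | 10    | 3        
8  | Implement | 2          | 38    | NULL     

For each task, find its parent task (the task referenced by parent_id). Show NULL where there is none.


This is a self-join: tasks is joined to a second copy of itself, matching each row's parent_id to another row's id. Use LEFT JOIN so rows with parent_id=NULL are kept.
  - task 1 (Test): parent_id=NULL -> NULL
  - task 2 (Review): parent_id=NULL -> NULL
  - task 3 (Audit): parent_id=2 -> Review
  - task 4 (Design): parent_id=1 -> Test
  - task 5 (Deploy): parent_id=2 -> Review
  - task 6 (Setup): parent_id=NULL -> NULL
  - task 7 (Document): parent_id=3 -> Audit
  - task 8 (Implement): parent_id=NULL -> NULL

SQL:
SELECT a.name AS item, b.name AS parent
FROM tasks a
LEFT JOIN tasks b ON a.parent_id = b.id

Result:
item      | parent
----------+-------
Test      | NULL  
Review    | NULL  
Audit     | Review
Design    | Test  
Deploy    | Review
Setup     | NULL  
Document  | Audit 
Implement | NULL  


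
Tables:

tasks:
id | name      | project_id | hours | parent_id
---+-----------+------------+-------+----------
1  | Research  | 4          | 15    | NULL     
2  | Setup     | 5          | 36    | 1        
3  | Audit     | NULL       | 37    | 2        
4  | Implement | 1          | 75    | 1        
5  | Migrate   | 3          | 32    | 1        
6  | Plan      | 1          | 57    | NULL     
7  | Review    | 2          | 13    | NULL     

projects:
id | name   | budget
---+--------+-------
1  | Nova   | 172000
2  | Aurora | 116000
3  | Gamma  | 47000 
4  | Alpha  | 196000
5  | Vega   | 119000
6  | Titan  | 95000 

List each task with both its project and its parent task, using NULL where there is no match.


Two LEFT JOINs from the same base table tasks: one to projects via project_id, one to tasks itself via parent_id. Both are LEFT so every task is preserved.
Match against projects:
  - task 1 (Research): project_id=4 -> matches Alpha
  - task 2 (Setup): project_id=5 -> matches Vega
  - task 3 (Audit): project_id=NULL, no match -> kept with NULL
  - task 4 (Implement): project_id=1 -> matches Nova
  - task 5 (Migrate): project_id=3 -> matches Gamma
  - task 6 (Plan): project_id=1 -> matches Nova
  - task 7 (Review): project_id=2 -> matches Aurora
Match against tasks (self):
  - task 1 (Research): parent_id=NULL -> NULL
  - task 2 (Setup): parent_id=1 -> Research
  - task 3 (Audit): parent_id=2 -> Setup
  - task 4 (Implement): parent_id=1 -> Research
  - task 5 (Migrate): parent_id=1 -> Research
  - task 6 (Plan): parent_id=NULL -> NULL
  - task 7 (Review): parent_id=NULL -> NULL

SQL:
SELECT a.name, b.name AS project, c.name AS parent
FROM tasks a
LEFT JOIN projects b ON a.project_id = b.id
LEFT JOIN tasks c ON a.parent_id = c.id

Result:
name      | project | parent  
----------+---------+---------
Research  | Alpha   | NULL    
Setup     | Vega    | Research
Audit     | NULL    | Setup   
Implement | Nova    | Research
Migrate   | Gamma   | Research
Plan      | Nova    | NULL    
Review    | Aurora  | NULL    


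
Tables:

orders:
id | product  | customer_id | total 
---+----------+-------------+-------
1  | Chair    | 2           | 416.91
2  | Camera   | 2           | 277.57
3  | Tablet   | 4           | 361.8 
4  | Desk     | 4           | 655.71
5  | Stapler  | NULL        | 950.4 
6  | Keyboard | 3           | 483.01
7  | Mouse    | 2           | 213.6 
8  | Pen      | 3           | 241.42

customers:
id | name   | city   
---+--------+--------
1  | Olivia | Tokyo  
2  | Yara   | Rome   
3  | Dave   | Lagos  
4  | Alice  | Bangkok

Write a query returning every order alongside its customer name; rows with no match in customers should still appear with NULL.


LEFT JOIN keeps every row from orders (the left table); where customer_id has no match in customers, the customer columns become NULL. Walk through each order:
  - order 1 (Chair): customer_id=2 -> matches Yara
  - order 2 (Camera): customer_id=2 -> matches Yara
  - order 3 (Tablet): customer_id=4 -> matches Alice
  - order 4 (Desk): customer_id=4 -> matches Alice
  - order 5 (Stapler): customer_id=NULL, no match -> kept with NULL
  - order 6 (Keyboard): customer_id=3 -> matches Dave
  - order 7 (Mouse): customer_id=2 -> matches Yara
  - order 8 (Pen): customer_id=3 -> matches Dave
All 8 rows appear; 1 has NULL customer.

SQL:
SELECT a.product, b.name AS customer
FROM orders a
LEFT JOIN customers b ON a.customer_id = b.id

Result:
product  | customer
---------+---------
Chair    | Yara    
Camera   | Yara    
Tablet   | Alice   
Desk     | Alice   
Stapler  | NULL    
Keyboard | Dave    
Mouse    | Yara    
Pen      | Dave    


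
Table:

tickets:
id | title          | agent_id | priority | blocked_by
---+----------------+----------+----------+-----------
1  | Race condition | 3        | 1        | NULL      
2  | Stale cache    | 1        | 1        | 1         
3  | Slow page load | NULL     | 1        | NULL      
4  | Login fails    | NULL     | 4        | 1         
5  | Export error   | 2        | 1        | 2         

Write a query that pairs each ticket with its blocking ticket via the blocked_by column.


This is a self-join: tickets is joined to a second copy of itself, matching each row's blocked_by to another row's id. Use LEFT JOIN so rows with blocked_by=NULL are kept.
  - ticket 1 (Race condition): blocked_by=NULL -> NULL
  - ticket 2 (Stale cache): blocked_by=1 -> Race condition
  - ticket 3 (Slow page load): blocked_by=NULL -> NULL
  - ticket 4 (Login fails): blocked_by=1 -> Race condition
  - ticket 5 (Export error): blocked_by=2 -> Stale cache

SQL:
SELECT a.title AS item, b.title AS blocked_by
FROM tickets a
LEFT JOIN tickets b ON a.blocked_by = b.id

Result:
item           | blocked_by    
---------------+---------------
Race condition | NULL          
Stale cache    | Race condition
Slow page load | NULL          
Login fails    | Race condition
Export error   | Stale cache   


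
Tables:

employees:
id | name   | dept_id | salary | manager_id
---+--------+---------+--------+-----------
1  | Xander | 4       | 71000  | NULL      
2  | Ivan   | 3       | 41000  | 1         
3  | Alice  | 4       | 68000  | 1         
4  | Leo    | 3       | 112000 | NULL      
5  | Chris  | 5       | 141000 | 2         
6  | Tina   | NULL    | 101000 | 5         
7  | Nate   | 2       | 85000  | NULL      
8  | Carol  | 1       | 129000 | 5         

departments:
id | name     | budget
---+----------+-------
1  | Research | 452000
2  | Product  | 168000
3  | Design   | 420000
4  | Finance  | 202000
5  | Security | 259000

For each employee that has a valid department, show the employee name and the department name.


INNER JOIN keeps only employees rows whose dept_id matches an id in departments. Walk through each employee:
  - employee 1 (Xander): dept_id=4 -> matches Finance
  - employee 2 (Ivan): dept_id=3 -> matches Design
  - employee 3 (Alice): dept_id=4 -> matches Finance
  - employee 4 (Leo): dept_id=3 -> matches Design
  - employee 5 (Chris): dept_id=5 -> matches Security
  - employee 6 (Tina): dept_id=NULL, no match -> dropped
  - employee 7 (Nate): dept_id=2 -> matches Product
  - employee 8 (Carol): dept_id=1 -> matches Research
So 1 of 8 rows is dropped.

SQL:
SELECT a.name, b.name AS department
FROM employees a
INNER JOIN departments b ON a.dept_id = b.id

Result:
name   | department
-------+-----------
Xander | Finance   
Ivan   | Design    
Alice  | Finance   
Leo    | Design    
Chris  | Security  
Nate   | Product   
Carol  | Research  


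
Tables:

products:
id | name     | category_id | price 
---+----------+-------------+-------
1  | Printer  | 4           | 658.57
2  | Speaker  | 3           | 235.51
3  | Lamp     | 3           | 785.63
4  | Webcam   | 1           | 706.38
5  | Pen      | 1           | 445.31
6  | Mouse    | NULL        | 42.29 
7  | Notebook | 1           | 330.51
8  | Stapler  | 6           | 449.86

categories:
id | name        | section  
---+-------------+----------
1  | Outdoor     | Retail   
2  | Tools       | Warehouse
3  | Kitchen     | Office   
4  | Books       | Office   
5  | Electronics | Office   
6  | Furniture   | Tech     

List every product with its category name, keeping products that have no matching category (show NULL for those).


LEFT JOIN keeps every row from products (the left table); where category_id has no match in categories, the category columns become NULL. Walk through each product:
  - product 1 (Printer): category_id=4 -> matches Books
  - product 2 (Speaker): category_id=3 -> matches Kitchen
  - product 3 (Lamp): category_id=3 -> matches Kitchen
  - product 4 (Webcam): category_id=1 -> matches Outdoor
  - product 5 (Pen): category_id=1 -> matches Outdoor
  - product 6 (Mouse): category_id=NULL, no match -> kept with NULL
  - product 7 (Notebook): category_id=1 -> matches Outdoor
  - product 8 (Stapler): category_id=6 -> matches Furniture
All 8 rows appear; 1 has NULL category.

SQL:
SELECT a.name, b.name AS category
FROM products a
LEFT JOIN categories b ON a.category_id = b.id

Result:
name     | category 
---------+----------
Printer  | Books    
Speaker  | Kitchen  
Lamp     | Kitchen  
Webcam   | Outdoor  
Pen      | Outdoor  
Mouse    | NULL     
Notebook | Outdoor  
Stapler  | Furniture
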